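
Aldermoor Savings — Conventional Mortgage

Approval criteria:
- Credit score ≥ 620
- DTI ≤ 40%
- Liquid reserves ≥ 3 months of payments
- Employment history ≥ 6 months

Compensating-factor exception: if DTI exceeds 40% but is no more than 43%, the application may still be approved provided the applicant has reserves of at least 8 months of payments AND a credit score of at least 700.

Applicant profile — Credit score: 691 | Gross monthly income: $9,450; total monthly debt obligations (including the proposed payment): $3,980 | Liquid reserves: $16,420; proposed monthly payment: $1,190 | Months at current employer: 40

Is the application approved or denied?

Denied

Credit score 691 ≥ 620 (meets base)
DTI: 3,980 ÷ 9,450 = 42.1%, over the 40% base limit.
Reserves: 16,420 ÷ 1,190 = 13.8 months (meets 3-month minimum)
Employment 40 ≥ 6 months
42.1% falls in the override range (40%–43%), so the compensating-factor test applies.
Reserves 13.8 ≥ 8 months; credit score 691 < 700.
Override conditions not both satisfied; exception does not apply.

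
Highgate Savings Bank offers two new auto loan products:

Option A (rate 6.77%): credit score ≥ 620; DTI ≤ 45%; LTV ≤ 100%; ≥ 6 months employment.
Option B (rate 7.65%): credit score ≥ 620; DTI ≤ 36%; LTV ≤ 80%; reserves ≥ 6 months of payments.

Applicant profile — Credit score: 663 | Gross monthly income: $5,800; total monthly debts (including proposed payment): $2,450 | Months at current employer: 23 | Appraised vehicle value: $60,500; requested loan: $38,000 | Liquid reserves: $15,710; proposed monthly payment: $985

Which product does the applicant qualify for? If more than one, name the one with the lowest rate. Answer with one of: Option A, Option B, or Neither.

DTI = 2,450/5,800 = 42.2%.
LTV = 38,000/60,500 = 62.8%.
Reserves = 15,710/985 = 15.9 months.
Option A: score 663 ≥ 620; DTI 42.2% ≤ 45%; LTV 62.8% ≤ 100%; employment 23 ≥ 6 mo → qualifies.
Option B: score 663 ≥ 620; DTI 42.2% > 36%; LTV 62.8% ≤ 80%; reserves 15.9 ≥ 6 mo → does not qualify.

Option A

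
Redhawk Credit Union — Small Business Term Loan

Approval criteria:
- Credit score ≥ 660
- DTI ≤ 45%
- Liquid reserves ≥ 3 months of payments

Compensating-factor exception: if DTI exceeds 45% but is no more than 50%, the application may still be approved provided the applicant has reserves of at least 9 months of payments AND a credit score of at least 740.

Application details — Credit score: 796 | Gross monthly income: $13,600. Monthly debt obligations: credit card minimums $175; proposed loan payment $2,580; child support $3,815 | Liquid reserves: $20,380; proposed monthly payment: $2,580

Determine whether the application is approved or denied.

Denied

Credit score 796 ≥ 660 (meets base)
Total debts = (175 + 2,580 + 3,815) = 6,570. DTI: 6,570 ÷ 13,600 = 48.3%, over the 45% base limit.
Reserves: 20,380 ÷ 2,580 = 7.9 months (meets 3-month minimum)
DTI 48.3% is within the 45%–50% exception band; checking compensating factors.
Override check — reserves: 7.9 mo (short of 9); score: 796 (ok).
Compensating-factor requirement not fully met.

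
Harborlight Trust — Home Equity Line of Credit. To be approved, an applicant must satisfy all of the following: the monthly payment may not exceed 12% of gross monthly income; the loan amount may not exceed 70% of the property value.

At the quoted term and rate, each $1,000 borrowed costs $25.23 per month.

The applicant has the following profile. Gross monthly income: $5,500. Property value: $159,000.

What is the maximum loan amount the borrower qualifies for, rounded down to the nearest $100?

$26,100

Payment cap: 12% × $5,500 = $660/month.
At $25.23 per $1,000, that supports 660/25.23 × 1,000 ≈ $26,159 → $26,100.
LTV cap: 70% × $159,000 = $111,300 → $111,300.
Binding constraint: payment-to-income.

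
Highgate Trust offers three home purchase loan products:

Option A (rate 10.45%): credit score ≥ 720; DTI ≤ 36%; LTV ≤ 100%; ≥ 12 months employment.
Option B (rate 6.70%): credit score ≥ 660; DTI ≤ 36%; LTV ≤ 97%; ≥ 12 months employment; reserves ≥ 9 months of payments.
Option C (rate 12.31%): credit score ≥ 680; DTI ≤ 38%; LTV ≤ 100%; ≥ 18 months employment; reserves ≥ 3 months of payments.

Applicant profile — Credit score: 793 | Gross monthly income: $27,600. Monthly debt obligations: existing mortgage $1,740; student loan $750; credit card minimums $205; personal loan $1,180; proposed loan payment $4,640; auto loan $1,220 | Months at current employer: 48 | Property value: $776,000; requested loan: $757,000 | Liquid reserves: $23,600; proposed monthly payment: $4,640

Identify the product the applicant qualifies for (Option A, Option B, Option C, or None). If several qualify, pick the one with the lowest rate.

Total debts = (1,740 + 750 + 205 + 1,180 + 4,640 + 1,220) = 9,735; DTI = 9,735/27,600 = 35.3%.
LTV = 757,000/776,000 = 97.6%.
Reserves = 23,600/4,640 = 5.1 months.
Option A: score 793 ≥ 720; DTI 35.3% ≤ 36%; LTV 97.6% ≤ 100%; employment 48 ≥ 12 mo → qualifies.
Option B: score 793 ≥ 660; DTI 35.3% ≤ 36%; LTV 97.6% > 97%; employment 48 ≥ 12 mo; reserves 5.1 < 9 mo → does not qualify.
Option C: score 793 ≥ 680; DTI 35.3% ≤ 38%; LTV 97.6% ≤ 100%; employment 48 ≥ 18 mo; reserves 5.1 ≥ 3 mo → qualifies.
Qualifying: Option A, Option C. Lowest rate is 10.45% → Option A.

Option A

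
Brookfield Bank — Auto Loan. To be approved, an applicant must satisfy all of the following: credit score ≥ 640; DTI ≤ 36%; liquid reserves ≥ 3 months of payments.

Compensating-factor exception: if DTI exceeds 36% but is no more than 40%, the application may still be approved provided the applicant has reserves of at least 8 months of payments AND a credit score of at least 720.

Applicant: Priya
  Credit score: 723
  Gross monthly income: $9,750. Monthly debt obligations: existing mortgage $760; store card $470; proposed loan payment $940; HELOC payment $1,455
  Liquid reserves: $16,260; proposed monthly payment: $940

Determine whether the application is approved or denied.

Approved

Credit score 723 ≥ 640 (meets base)
Total debts = (760 + 470 + 940 + 1,455) = 3,625. DTI: 3,625 ÷ 9,750 = 37.2%, over the 36% base limit.
Reserves = 16,260/940 = 17.3 months ≥ 3
DTI 37.2% is within the 36%–40% exception band; checking compensating factors.
Reserves 17.3 ≥ 8 months; credit score 723 ≥ 720.
Both override conditions satisfied; DTI exception granted.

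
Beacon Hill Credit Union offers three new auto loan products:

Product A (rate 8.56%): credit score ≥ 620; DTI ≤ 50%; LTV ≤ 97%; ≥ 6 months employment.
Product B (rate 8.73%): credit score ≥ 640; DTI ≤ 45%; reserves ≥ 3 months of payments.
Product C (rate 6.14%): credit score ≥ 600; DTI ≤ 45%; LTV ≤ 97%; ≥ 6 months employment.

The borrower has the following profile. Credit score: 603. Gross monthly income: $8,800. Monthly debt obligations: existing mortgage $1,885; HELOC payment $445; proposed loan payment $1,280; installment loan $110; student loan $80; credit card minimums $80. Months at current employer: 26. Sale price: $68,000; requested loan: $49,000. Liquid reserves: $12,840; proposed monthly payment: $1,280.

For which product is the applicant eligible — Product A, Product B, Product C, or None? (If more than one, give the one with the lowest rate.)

Product C

Total debts = (1,885 + 445 + 1,280 + 110 + 80 + 80) = 3,880; DTI = 3,880/8,800 = 44.1%.
LTV = 49,000/68,000 = 72.1%.
Reserves = 12,840/1,280 = 10.0 months.
Product A: score 603 < 620; DTI 44.1% ≤ 50%; LTV 72.1% ≤ 97%; employment 26 ≥ 6 mo → does not qualify.
Product B: score 603 < 640; DTI 44.1% ≤ 45%; reserves 10.0 ≥ 3 mo → does not qualify.
Product C: score 603 ≥ 600; DTI 44.1% ≤ 45%; LTV 72.1% ≤ 97%; employment 26 ≥ 6 mo → qualifies.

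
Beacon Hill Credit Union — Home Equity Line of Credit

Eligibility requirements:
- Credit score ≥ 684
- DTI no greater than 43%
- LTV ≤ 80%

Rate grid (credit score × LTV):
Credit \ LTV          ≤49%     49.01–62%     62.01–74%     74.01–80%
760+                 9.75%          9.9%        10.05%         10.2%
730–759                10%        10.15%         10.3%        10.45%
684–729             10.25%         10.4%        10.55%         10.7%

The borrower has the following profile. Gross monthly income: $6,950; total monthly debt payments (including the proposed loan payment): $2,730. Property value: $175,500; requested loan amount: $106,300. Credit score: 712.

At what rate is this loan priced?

10.4%

Credit score 712 ≥ 684; DTI: 2,730 ÷ 6,950 = 39.3%, within the 43% cap
Loan-to-value = 106,300/175,500 = 60.6% — pass (80% max)
Credit 712 → row 684–729; LTV 60.6% → column 49.01–62%. Grid cell → 10.4%.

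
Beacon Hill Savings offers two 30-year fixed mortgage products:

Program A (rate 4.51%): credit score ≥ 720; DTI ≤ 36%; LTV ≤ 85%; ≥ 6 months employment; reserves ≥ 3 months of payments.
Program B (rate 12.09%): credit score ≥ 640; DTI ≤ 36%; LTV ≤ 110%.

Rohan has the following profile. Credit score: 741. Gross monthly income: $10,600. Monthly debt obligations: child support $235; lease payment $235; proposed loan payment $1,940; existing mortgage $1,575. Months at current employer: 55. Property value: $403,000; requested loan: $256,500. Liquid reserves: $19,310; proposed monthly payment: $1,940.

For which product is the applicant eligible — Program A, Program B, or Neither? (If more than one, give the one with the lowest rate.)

Total debts = (235 + 235 + 1,940 + 1,575) = 3,985; DTI = 3,985/10,600 = 37.6%.
LTV = 256,500/403,000 = 63.6%.
Reserves = 19,310/1,940 = 10.0 months.
Program A: score 741 ≥ 720; DTI 37.6% > 36%; LTV 63.6% ≤ 85%; employment 55 ≥ 6 mo; reserves 10.0 ≥ 3 mo → does not qualify.
Program B: score 741 ≥ 640; DTI 37.6% > 36%; LTV 63.6% ≤ 110% → does not qualify.

Neither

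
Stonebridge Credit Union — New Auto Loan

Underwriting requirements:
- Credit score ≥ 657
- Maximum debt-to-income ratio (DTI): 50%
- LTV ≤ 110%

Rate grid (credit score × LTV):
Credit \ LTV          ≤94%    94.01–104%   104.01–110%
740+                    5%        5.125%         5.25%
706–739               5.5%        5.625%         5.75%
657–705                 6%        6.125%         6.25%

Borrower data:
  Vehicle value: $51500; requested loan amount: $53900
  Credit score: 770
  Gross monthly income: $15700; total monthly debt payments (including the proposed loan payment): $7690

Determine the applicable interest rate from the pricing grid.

5.25%

Credit score 770 ≥ 657; DTI: 7,690 ÷ 15,700 = 49%, within the 50% cap
LTV: 53,900 ÷ 51,500 = 104.7%, within 110% cap
Row: 770 falls in 740+. Column: 104.7% falls in 104.01–110%. Rate = 5.25%.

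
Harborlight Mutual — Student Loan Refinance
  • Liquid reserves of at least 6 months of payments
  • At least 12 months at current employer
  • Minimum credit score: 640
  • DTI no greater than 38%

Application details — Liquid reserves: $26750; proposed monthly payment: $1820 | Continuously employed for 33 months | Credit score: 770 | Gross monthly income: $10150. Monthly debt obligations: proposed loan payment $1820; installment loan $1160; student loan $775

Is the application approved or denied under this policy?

Approved

Liquid reserves cover 26,750/1,820 = 14.7 months — ≥ 6 required
Employment 33 ≥ 12 months
Credit score 770 ≥ 640 (meets)
Total monthly debts = (1,820 + 1,160 + 775) = 3,755. Debt-to-income = 3,755/10,150 = 37% — meets 38% limit
All criteria satisfied.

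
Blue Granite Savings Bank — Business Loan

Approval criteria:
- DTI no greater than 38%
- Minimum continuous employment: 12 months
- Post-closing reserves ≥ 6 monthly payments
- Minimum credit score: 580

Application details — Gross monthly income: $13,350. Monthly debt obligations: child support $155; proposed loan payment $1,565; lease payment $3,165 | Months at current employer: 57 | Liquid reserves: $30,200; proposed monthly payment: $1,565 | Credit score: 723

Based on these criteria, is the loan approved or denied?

Approved

Total monthly debts = (155 + 1,565 + 3,165) = 4,885. DTI = 4,885/13,350 = 36.6% ≤ 38%
Employment 57 ≥ 12 months
Reserves = 30,200/1,565 = 19.3 months ≥ 6
Credit score 723 ≥ 580 (meets)
All criteria satisfied.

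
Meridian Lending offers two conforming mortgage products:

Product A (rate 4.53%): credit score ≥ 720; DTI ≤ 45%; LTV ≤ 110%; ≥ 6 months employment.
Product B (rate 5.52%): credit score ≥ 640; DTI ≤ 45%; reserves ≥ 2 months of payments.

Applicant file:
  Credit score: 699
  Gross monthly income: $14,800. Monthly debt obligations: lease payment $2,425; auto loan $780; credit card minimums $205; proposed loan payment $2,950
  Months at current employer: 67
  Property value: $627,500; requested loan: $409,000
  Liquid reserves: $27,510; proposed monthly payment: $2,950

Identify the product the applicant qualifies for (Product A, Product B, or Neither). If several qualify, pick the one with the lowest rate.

Product B

Total debts = (2,425 + 780 + 205 + 2,950) = 6,360; DTI = 6,360/14,800 = 43%.
LTV = 409,000/627,500 = 65.2%.
Reserves = 27,510/2,950 = 9.3 months.
Product A: score 699 < 720; DTI 43% ≤ 45%; LTV 65.2% ≤ 110%; employment 67 ≥ 6 mo → does not qualify.
Product B: score 699 ≥ 640; DTI 43% ≤ 45%; reserves 9.3 ≥ 2 mo → qualifies.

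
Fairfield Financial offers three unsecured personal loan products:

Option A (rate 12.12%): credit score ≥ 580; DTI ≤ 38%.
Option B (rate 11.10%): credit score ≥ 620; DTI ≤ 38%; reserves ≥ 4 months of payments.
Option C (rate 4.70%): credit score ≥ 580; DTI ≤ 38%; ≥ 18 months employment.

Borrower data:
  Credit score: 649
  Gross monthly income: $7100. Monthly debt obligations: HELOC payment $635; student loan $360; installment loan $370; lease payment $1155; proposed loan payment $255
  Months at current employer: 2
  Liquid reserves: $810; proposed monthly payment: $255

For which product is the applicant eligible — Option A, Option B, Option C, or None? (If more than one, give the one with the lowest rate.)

None

Total debts = (635 + 360 + 370 + 1,155 + 255) = 2,775; DTI = 2,775/7,100 = 39.1%.
Reserves = 810/255 = 3.2 months.
Option A: score 649 ≥ 580; DTI 39.1% > 38% → does not qualify.
Option B: score 649 ≥ 620; DTI 39.1% > 38%; reserves 3.2 < 4 mo → does not qualify.
Option C: score 649 ≥ 580; DTI 39.1% > 38%; employment 2 < 18 mo → does not qualify.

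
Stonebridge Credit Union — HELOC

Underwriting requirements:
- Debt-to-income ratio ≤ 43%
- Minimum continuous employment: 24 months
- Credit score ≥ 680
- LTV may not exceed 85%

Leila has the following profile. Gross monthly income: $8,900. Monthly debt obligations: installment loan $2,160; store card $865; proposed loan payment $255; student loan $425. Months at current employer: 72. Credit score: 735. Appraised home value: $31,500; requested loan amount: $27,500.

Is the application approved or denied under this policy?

Denied

Total monthly debts = (2,160 + 865 + 255 + 425) = 3,705. Debt-to-income = 3,705/8,900 = 41.6% — meets 43% limit
Employment 72 ≥ 24 months
Credit score 735 ≥ 680 (meets)
LTV = 27,500/31,500 = 87.3% > 85%
Fails on LTV.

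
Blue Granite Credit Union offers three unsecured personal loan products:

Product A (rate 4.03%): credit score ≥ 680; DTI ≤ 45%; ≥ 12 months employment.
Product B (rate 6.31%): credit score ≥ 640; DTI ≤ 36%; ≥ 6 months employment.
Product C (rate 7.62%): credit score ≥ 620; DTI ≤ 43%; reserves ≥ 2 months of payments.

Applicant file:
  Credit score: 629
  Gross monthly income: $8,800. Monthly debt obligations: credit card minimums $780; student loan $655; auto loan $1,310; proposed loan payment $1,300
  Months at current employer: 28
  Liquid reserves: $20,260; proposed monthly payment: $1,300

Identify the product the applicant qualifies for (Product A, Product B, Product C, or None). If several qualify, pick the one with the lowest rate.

Total debts = (780 + 655 + 1,310 + 1,300) = 4,045; DTI = 4,045/8,800 = 46%.
Reserves = 20,260/1,300 = 15.6 months.
Product A: score 629 < 680; DTI 46% > 45%; employment 28 ≥ 12 mo → does not qualify.
Product B: score 629 < 640; DTI 46% > 36%; employment 28 ≥ 6 mo → does not qualify.
Product C: score 629 ≥ 620; DTI 46% > 43%; reserves 15.6 ≥ 2 mo → does not qualify.

None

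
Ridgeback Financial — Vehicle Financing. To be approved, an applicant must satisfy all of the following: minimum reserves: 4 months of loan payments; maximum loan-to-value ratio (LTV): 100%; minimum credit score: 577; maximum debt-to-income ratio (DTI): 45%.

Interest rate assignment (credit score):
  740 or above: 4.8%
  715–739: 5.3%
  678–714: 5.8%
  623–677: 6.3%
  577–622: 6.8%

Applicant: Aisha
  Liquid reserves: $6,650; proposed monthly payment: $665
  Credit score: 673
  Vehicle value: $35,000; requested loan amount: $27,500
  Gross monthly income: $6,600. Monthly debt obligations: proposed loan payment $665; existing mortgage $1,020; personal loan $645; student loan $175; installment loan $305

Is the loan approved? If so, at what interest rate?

Approved at 6.3%

Credit score 673 ≥ 577 (meets minimum)
Total monthly debts = (665 + 1,020 + 645 + 175 + 305) = 2,810. Debt-to-income = 2,810/6,600 = 42.6% — meets 45% limit
Reserves: 6,650 ÷ 665 = 10.0 months (meets 4-month minimum)
LTV = 27,500/35,000 = 78.6% ≤ 100%
All requirements met. Score 673 falls in the 623–677 tier → 6.3%.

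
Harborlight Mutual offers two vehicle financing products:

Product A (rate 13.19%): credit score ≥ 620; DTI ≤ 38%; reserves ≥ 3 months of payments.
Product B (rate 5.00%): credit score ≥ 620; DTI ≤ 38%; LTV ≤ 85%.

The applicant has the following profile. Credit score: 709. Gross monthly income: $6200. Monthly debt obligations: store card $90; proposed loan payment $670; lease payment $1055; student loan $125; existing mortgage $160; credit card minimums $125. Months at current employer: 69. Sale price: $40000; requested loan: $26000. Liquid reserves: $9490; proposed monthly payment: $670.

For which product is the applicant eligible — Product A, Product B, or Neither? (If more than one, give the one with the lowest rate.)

Product B

Total debts = (90 + 670 + 1,055 + 125 + 160 + 125) = 2,225; DTI = 2,225/6,200 = 35.9%.
LTV = 26,000/40,000 = 65%.
Reserves = 9,490/670 = 14.2 months.
Product A: score 709 ≥ 620; DTI 35.9% ≤ 38%; reserves 14.2 ≥ 3 mo → qualifies.
Product B: score 709 ≥ 620; DTI 35.9% ≤ 38%; LTV 65% ≤ 85% → qualifies.
Qualifying: Product A, Product B. Lowest rate is 5.00% → Product B.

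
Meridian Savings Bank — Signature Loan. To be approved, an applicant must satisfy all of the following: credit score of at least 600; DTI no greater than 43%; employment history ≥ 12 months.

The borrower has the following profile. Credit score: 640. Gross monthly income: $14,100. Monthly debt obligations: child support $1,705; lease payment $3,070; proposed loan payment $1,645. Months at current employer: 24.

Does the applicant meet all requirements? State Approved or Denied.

Denied

Credit score 640 ≥ 600 (meets)
Total monthly debts = (1,705 + 3,070 + 1,645) = 6,420. Debt-to-income = 6,420/14,100 = 45.5% — over 43% limit
Employment 24 ≥ 12 months
Fails on DTI.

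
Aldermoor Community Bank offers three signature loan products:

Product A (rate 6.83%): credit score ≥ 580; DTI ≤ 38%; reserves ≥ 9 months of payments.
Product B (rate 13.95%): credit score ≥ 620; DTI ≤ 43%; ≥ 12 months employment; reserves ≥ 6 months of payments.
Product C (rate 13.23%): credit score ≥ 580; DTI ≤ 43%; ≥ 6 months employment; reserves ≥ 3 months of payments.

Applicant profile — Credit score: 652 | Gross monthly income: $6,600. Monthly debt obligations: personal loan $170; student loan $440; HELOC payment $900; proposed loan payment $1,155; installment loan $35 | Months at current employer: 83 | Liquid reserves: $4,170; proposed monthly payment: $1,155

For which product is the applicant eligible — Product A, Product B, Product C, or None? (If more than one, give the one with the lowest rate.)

Product C

Total debts = (170 + 440 + 900 + 1,155 + 35) = 2,700; DTI = 2,700/6,600 = 40.9%.
Reserves = 4,170/1,155 = 3.6 months.
Product A: score 652 ≥ 580; DTI 40.9% > 38%; reserves 3.6 < 9 mo → does not qualify.
Product B: score 652 ≥ 620; DTI 40.9% ≤ 43%; employment 83 ≥ 12 mo; reserves 3.6 < 6 mo → does not qualify.
Product C: score 652 ≥ 580; DTI 40.9% ≤ 43%; employment 83 ≥ 6 mo; reserves 3.6 ≥ 3 mo → qualifies.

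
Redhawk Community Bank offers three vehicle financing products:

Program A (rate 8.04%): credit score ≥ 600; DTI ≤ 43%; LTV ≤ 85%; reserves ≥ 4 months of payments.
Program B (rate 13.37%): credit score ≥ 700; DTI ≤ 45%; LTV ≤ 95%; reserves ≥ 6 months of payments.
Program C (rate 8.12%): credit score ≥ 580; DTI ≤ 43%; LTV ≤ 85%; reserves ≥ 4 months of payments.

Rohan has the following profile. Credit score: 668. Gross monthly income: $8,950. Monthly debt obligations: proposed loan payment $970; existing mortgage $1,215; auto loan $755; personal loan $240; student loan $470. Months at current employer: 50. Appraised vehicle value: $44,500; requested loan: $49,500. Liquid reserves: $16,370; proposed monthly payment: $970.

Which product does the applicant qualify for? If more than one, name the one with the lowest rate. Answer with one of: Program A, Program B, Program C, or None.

None

Total debts = (970 + 1,215 + 755 + 240 + 470) = 3,650; DTI = 3,650/8,950 = 40.8%.
LTV = 49,500/44,500 = 111.2%.
Reserves = 16,370/970 = 16.9 months.
Program A: score 668 ≥ 600; DTI 40.8% ≤ 43%; LTV 111.2% > 85%; reserves 16.9 ≥ 4 mo → does not qualify.
Program B: score 668 < 700; DTI 40.8% ≤ 45%; LTV 111.2% > 95%; reserves 16.9 ≥ 6 mo → does not qualify.
Program C: score 668 ≥ 580; DTI 40.8% ≤ 43%; LTV 111.2% > 85%; reserves 16.9 ≥ 4 mo → does not qualify.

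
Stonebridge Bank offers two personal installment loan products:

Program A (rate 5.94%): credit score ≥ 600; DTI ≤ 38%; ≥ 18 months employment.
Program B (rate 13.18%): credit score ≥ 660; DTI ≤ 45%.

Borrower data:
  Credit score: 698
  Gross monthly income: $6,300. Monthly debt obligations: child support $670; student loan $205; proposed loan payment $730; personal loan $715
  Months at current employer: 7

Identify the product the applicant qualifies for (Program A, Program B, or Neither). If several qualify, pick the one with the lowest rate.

Program B

Total debts = (670 + 205 + 730 + 715) = 2,320; DTI = 2,320/6,300 = 36.8%.
Program A: score 698 ≥ 600; DTI 36.8% ≤ 38%; employment 7 < 18 mo → does not qualify.
Program B: score 698 ≥ 660; DTI 36.8% ≤ 45% → qualifies.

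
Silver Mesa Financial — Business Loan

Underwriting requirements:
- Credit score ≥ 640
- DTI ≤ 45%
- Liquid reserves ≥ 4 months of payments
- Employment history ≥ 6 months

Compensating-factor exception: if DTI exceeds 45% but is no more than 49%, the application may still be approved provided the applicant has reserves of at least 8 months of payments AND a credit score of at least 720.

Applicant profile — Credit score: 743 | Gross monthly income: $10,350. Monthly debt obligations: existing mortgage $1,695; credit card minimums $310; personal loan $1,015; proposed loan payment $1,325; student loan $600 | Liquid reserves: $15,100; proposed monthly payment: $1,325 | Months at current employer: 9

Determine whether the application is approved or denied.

Credit score 743 ≥ 640 (meets base)
Total debts = (1,695 + 310 + 1,015 + 1,325 + 600) = 4,945. DTI = 4,945/10,350 = 47.8% > 45% — standard DTI limit exceeded.
Liquid reserves cover 15,100/1,325 = 11.4 months — ≥ 4 required
Employment 9 ≥ 6 months
47.8% falls in the override range (45%–49%), so the compensating-factor test applies.
Reserves 11.4 ≥ 8 months; credit score 743 ≥ 720.
Both override conditions satisfied; DTI exception granted.

Approved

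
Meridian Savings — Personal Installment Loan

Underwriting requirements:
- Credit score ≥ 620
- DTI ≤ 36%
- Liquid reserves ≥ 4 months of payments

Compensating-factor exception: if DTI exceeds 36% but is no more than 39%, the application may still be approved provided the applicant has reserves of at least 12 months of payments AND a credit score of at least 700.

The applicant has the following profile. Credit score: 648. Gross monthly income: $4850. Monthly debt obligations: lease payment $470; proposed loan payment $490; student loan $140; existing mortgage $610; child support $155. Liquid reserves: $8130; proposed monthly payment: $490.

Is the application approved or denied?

Credit score 648 ≥ 620 (meets base)
Total debts = (470 + 490 + 140 + 610 + 155) = 1,865. DTI: 1,865 ÷ 4,850 = 38.5%, over the 36% base limit.
Reserves: 8,130 ÷ 490 = 16.6 months (meets 4-month minimum)
38.5% falls in the override range (36%–39%), so the compensating-factor test applies.
Override check — reserves: 16.6 mo (ok); score: 648 (below 700).
Override conditions not both satisfied; exception does not apply.

Denied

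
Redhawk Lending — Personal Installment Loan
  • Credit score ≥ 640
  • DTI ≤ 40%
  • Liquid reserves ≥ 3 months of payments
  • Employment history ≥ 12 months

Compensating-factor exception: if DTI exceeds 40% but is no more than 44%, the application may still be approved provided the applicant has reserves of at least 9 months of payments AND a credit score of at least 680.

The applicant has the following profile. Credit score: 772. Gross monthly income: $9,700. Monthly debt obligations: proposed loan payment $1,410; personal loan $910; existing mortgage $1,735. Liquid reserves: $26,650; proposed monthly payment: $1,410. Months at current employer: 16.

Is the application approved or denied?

Credit score 772 ≥ 640 (meets base)
Total debts = (1,410 + 910 + 1,735) = 4,055. DTI: 4,055 ÷ 9,700 = 41.8%, over the 40% base limit.
Liquid reserves cover 26,650/1,410 = 18.9 months — ≥ 3 required
Employment 16 ≥ 12 months
DTI 41.8% is within the 40%–44% exception band; checking compensating factors.
Reserves 18.9 ≥ 9 months; credit score 772 ≥ 680.
Both override conditions satisfied; DTI exception granted.

Approved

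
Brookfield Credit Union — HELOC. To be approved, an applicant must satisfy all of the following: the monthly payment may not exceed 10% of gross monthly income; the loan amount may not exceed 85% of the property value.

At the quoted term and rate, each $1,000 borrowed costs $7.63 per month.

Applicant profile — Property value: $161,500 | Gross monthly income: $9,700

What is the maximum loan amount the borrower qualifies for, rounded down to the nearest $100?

Payment cap: 10% × $9,700 = $970/month.
At $7.63 per $1,000, that supports 970/7.63 × 1,000 ≈ $127,129 → $127,100.
LTV cap: 85% × $161,500 = $137,275 → $137,200.
Binding constraint: payment-to-income.

$127,100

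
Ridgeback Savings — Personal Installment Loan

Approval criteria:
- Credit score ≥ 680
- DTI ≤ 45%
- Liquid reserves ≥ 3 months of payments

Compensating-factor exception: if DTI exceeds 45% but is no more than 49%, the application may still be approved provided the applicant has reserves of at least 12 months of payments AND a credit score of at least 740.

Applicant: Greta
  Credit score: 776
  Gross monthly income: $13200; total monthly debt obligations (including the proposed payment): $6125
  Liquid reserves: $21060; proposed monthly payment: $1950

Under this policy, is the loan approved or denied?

Denied

Credit score 776 ≥ 680 (meets base)
DTI: 6,125 ÷ 13,200 = 46.4%, over the 45% base limit.
Reserves = 21,060/1,950 = 10.8 months ≥ 3
DTI 46.4% is within the 45%–49% exception band; checking compensating factors.
Reserves 10.8 < 12 months; credit score 776 ≥ 740.
Compensating-factor requirement not fully met.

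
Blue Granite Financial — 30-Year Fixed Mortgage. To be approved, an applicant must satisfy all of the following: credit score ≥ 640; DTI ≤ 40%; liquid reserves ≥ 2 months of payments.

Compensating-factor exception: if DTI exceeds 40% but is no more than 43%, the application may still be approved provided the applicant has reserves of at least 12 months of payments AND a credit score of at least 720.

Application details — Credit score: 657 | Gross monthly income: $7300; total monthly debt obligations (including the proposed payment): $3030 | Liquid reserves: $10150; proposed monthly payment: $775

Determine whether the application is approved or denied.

Credit score 657 ≥ 640 (meets base)
DTI = 3,030/7,300 = 41.5% > 40% — standard DTI limit exceeded.
Reserves: 10,150 ÷ 775 = 13.1 months (meets 2-month minimum)
DTI 41.5% is within the 40%–43% exception band; checking compensating factors.
Reserves 13.1 ≥ 12 months; credit score 657 < 720.
Override conditions not both satisfied; exception does not apply.

Denied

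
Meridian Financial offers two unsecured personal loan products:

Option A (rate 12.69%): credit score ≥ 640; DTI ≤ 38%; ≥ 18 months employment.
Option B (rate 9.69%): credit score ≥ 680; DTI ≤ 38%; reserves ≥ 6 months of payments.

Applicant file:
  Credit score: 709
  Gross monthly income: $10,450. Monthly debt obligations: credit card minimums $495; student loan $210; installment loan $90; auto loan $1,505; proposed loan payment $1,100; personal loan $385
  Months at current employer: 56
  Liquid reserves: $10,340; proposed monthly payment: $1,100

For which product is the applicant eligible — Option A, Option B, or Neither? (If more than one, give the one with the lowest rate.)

Total debts = (495 + 210 + 90 + 1,505 + 1,100 + 385) = 3,785; DTI = 3,785/10,450 = 36.2%.
Reserves = 10,340/1,100 = 9.4 months.
Option A: score 709 ≥ 640; DTI 36.2% ≤ 38%; employment 56 ≥ 18 mo → qualifies.
Option B: score 709 ≥ 680; DTI 36.2% ≤ 38%; reserves 9.4 ≥ 6 mo → qualifies.
Qualifying: Option A, Option B. Lowest rate is 9.69% → Option B.

Option B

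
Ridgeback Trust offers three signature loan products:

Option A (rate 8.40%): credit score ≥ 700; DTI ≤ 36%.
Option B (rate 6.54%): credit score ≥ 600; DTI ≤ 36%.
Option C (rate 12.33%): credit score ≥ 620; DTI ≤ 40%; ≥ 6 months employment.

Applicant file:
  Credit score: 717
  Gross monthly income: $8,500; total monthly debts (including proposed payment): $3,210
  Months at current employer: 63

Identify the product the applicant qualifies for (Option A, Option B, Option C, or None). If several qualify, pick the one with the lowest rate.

Option C

DTI = 3,210/8,500 = 37.8%.
Option A: score 717 ≥ 700; DTI 37.8% > 36% → does not qualify.
Option B: score 717 ≥ 600; DTI 37.8% > 36% → does not qualify.
Option C: score 717 ≥ 620; DTI 37.8% ≤ 40%; employment 63 ≥ 6 mo → qualifies.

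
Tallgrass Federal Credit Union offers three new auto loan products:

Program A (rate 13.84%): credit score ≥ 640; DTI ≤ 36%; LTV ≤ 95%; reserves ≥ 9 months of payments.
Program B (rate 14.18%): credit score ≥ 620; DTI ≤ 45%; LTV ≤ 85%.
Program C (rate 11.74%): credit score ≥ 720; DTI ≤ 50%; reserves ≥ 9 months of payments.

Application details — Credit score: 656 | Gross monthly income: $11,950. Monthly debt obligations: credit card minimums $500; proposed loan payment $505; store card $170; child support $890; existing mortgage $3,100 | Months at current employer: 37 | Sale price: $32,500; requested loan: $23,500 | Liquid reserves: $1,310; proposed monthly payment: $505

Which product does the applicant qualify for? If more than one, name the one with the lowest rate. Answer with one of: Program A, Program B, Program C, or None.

Program B

Total debts = (500 + 505 + 170 + 890 + 3,100) = 5,165; DTI = 5,165/11,950 = 43.2%.
LTV = 23,500/32,500 = 72.3%.
Reserves = 1,310/505 = 2.6 months.
Program A: score 656 ≥ 640; DTI 43.2% > 36%; LTV 72.3% ≤ 95%; reserves 2.6 < 9 mo → does not qualify.
Program B: score 656 ≥ 620; DTI 43.2% ≤ 45%; LTV 72.3% ≤ 85% → qualifies.
Program C: score 656 < 720; DTI 43.2% ≤ 50%; reserves 2.6 < 9 mo → does not qualify.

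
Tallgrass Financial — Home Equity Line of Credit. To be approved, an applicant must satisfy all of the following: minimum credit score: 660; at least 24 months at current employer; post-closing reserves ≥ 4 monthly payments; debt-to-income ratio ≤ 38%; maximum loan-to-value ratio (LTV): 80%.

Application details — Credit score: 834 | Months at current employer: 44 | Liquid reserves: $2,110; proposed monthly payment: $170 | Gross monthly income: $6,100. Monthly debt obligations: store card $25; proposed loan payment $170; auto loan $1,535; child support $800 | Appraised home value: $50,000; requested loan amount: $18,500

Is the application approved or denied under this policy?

Denied

Credit score 834 ≥ 660 (meets)
Employment 44 ≥ 24 months
Reserves = 2,110/170 = 12.4 months ≥ 4
Total monthly debts = (25 + 170 + 1,535 + 800) = 2,530. DTI: 2,530 ÷ 6,100 = 41.5%, exceeds the 38% cap
Loan-to-value = 18,500/50,000 = 37% — pass (80% max)
Fails on DTI.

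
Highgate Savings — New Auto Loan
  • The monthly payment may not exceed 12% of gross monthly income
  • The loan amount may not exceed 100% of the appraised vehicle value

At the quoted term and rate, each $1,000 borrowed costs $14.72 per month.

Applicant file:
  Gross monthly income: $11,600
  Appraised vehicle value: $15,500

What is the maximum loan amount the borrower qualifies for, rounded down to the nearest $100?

Payment cap: 12% × $11,600 = $1,392/month.
At $14.72 per $1,000, that supports 1,392/14.72 × 1,000 ≈ $94,565 → $94,500.
LTV cap: 100% × $15,500 = $15,500 → $15,500.
Binding constraint: loan-to-value.

$15,500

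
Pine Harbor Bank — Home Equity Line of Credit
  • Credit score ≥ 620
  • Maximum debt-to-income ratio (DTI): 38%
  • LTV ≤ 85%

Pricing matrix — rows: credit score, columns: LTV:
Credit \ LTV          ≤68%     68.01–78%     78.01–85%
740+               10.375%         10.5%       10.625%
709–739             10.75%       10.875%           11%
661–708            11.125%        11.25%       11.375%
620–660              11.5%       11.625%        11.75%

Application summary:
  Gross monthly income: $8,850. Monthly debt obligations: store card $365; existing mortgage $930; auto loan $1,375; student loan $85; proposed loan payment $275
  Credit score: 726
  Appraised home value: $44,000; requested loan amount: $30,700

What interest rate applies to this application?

Credit score 726 ≥ 620; Total monthly debts = (365 + 930 + 1,375 + 85 + 275) = 3,030. DTI = 3,030/8,850 = 34.2% ≤ 38%
LTV: 30,700 ÷ 44,000 = 69.8%, within 85% cap
Credit 726 → row 709–739; LTV 69.8% → column 68.01–78%. Grid cell → 10.875%.

10.875%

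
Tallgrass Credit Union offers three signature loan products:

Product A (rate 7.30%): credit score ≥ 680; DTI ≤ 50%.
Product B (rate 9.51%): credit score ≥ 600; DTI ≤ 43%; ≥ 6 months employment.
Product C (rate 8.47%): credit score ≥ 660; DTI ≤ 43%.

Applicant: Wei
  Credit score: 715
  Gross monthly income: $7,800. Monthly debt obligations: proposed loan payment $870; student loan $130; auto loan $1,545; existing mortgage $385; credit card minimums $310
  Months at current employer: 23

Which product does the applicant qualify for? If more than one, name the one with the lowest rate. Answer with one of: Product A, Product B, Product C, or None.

Total debts = (870 + 130 + 1,545 + 385 + 310) = 3,240; DTI = 3,240/7,800 = 41.5%.
Product A: score 715 ≥ 680; DTI 41.5% ≤ 50% → qualifies.
Product B: score 715 ≥ 600; DTI 41.5% ≤ 43%; employment 23 ≥ 6 mo → qualifies.
Product C: score 715 ≥ 660; DTI 41.5% ≤ 43% → qualifies.
Qualifying: Product A, Product B, Product C. Lowest rate is 7.30% → Product A.

Product A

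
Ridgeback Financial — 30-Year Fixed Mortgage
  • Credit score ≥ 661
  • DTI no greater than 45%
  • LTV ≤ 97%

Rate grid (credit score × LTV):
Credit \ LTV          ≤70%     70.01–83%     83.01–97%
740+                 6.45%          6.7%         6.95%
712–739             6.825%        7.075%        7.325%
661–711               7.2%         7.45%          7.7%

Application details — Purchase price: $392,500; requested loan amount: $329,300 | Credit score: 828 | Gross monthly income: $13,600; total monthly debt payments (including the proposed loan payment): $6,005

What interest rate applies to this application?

6.95%

Credit score 828 ≥ 661; DTI: 6,005 ÷ 13,600 = 44.2%, within the 45% cap
Loan-to-value = 329,300/392,500 = 83.9% — pass (97% max)
Score 828 is in the 740+ band; LTV 83.9% is in the 83.01–97% band → 6.95%.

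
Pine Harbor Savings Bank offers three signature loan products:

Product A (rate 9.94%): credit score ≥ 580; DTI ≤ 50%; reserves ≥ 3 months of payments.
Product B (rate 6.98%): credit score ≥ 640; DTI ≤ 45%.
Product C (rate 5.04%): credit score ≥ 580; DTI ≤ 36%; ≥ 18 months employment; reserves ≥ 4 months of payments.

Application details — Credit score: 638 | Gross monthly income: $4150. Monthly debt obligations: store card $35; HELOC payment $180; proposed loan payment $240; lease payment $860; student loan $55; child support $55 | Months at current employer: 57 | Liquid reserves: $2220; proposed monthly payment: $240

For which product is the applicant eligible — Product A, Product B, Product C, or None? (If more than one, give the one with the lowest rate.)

Total debts = (35 + 180 + 240 + 860 + 55 + 55) = 1,425; DTI = 1,425/4,150 = 34.3%.
Reserves = 2,220/240 = 9.2 months.
Product A: score 638 ≥ 580; DTI 34.3% ≤ 50%; reserves 9.2 ≥ 3 mo → qualifies.
Product B: score 638 < 640; DTI 34.3% ≤ 45% → does not qualify.
Product C: score 638 ≥ 580; DTI 34.3% ≤ 36%; employment 57 ≥ 18 mo; reserves 9.2 ≥ 4 mo → qualifies.
Qualifying: Product A, Product C. Lowest rate is 5.04% → Product C.

Product C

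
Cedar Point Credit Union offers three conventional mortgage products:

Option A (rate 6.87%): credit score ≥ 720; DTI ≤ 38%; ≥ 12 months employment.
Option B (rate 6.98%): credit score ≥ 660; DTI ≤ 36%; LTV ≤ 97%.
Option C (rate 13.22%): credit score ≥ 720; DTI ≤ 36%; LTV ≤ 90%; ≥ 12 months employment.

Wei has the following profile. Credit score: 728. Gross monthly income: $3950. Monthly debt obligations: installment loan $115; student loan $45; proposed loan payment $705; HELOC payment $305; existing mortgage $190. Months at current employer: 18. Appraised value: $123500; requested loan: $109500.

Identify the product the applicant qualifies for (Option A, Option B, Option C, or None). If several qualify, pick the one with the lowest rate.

Option A

Total debts = (115 + 45 + 705 + 305 + 190) = 1,360; DTI = 1,360/3,950 = 34.4%.
LTV = 109,500/123,500 = 88.7%.
Option A: score 728 ≥ 720; DTI 34.4% ≤ 38%; employment 18 ≥ 12 mo → qualifies.
Option B: score 728 ≥ 660; DTI 34.4% ≤ 36%; LTV 88.7% ≤ 97% → qualifies.
Option C: score 728 ≥ 720; DTI 34.4% ≤ 36%; LTV 88.7% ≤ 90%; employment 18 ≥ 12 mo → qualifies.
Qualifying: Option A, Option B, Option C. Lowest rate is 6.87% → Option A.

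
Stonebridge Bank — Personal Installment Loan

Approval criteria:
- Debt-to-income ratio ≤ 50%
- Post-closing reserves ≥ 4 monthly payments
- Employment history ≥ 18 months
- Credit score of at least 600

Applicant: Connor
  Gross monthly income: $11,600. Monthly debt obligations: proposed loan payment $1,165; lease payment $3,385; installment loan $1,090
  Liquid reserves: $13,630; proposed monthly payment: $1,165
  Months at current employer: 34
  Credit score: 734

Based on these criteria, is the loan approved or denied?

Total monthly debts = (1,165 + 3,385 + 1,090) = 5,640. Debt-to-income = 5,640/11,600 = 48.6% — meets 50% limit
Reserves = 13,630/1,165 = 11.7 months ≥ 4
Employment 34 ≥ 18 months
Credit score 734 ≥ 600 (meets)
All criteria satisfied.

Approved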